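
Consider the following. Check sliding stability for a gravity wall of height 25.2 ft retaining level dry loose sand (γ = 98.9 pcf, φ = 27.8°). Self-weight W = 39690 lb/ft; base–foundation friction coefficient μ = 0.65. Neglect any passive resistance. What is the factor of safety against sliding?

K_a = tan²(45° − 27.8°/2) = 0.3639.
P_a = ½K_aγH² = 0.5×0.3639×98.9×25.2² = 11430 lb/ft, acting at H/3 = 8.400 ft above the base.
FS_sliding = μW / P_a = 0.65×39690 / 11430 = 2.258.

2.26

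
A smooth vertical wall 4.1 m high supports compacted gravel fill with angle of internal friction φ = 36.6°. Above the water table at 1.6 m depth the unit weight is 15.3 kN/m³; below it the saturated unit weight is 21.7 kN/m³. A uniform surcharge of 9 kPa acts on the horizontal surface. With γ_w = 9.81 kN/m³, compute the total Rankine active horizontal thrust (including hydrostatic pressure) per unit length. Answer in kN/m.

69.8 kN/m

K_a = tan²(45° − φ/2) = 0.2530.
γ' = 21.7 − 9.81 = 11.89 kN/m³. h₂ = H − d_w = 2.5 m.
σ'_h: at surface K_a·q = 2.277; at WT K_a(q+γd_w) = 8.469; at base K_a(q+γd_w+γ'h₂) = 15.99 kPa.
P₁ = ½(2.277+8.469)×1.6 = 8.596; P₂ = ½(8.469+15.99)×2.5 = 30.57; P_w = ½γ_w h₂² = 30.66.
Total = 8.596+30.57+30.66 = 69.82 kN/m.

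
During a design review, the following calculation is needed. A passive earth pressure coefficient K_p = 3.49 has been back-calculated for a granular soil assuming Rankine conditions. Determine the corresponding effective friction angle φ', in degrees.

K_p = (1+sin φ)/(1−sin φ) ⇒ sin φ = (K_p − 1)/(K_p + 1) = 0.5546.
φ = arcsin(0.5546) = 33.68°.

33.7°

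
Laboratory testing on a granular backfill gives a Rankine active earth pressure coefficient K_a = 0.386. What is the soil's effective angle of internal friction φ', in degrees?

K_a = tan²(45° − φ/2) ⇒ 45° − φ/2 = arctan(√0.386) = 31.85°.
φ = 2(45° − 31.85°) = 26.30°.

26.3°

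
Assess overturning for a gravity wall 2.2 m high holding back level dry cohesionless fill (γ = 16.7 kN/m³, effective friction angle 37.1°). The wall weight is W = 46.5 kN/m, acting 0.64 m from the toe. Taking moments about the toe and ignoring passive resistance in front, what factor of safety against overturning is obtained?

K_a = tan²(45° − 37.1°/2) = 0.2475.
P_a = ½K_aγH² = 0.5×0.2475×16.7×2.2² = 10.00 kN/m, acting at H/3 = 0.7333 m above the base.
Overturning moment M_o = P_a × H/3 = 10.00 × 0.7333 = 7.335.
Resisting moment M_r = W × 0.64 = 46.5 × 0.64 = 29.76.
FS_overturning = M_r/M_o = 29.76/7.335 = 4.057.

4.06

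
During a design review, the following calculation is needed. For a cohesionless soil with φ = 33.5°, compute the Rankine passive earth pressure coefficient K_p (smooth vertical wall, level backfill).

K_p = (1 + sin φ)/(1 − sin φ) = tan²(45° + 33.5°/2) = 3.464.

3.46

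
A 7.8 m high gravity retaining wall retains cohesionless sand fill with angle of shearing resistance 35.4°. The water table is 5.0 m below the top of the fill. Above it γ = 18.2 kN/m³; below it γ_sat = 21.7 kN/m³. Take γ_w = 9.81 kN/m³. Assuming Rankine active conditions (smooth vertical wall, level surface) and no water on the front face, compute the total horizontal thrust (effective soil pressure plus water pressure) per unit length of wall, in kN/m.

179 kN/m

K_a = tan²(45° − φ/2) = 0.2664.
γ' = 21.7 − 9.81 = 11.89 kN/m³. Depth below WT = 2.8 m.
σ'_h at WT = K_a γ d_w = 24.24 kPa; at base = 24.24 + K_a γ' × 2.8 = 33.11 kPa.
P₁ (0–5.0 m) = ½×24.24×5.0 = 60.61. P₂ (5.0–7.8 m) = ½(24.24+33.11)×2.8 = 80.29.
P_w = ½ γ_w h₂² = 0.5×9.81×2.8² = 38.46. Total = 60.61+80.29+38.46 = 179.4 kN/m.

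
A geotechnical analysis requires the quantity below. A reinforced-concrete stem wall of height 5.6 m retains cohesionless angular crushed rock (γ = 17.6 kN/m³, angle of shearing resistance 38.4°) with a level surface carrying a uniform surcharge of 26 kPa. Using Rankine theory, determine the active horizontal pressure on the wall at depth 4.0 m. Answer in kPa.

22.5 kPa

K_a = (1 − sin φ)/(1 + sin φ) = 0.2337.
σ_v = γz + q = 17.6 × 4.0 + 26 = 96.40 kPa.
σ_h = K_a σ_v = 0.2337 × 96.40 = 22.53 kPa.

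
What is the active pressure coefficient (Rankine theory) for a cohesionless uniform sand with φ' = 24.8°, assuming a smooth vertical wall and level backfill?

0.409

K_a = tan²(45° − φ/2) = tan²(32.60°) = 0.4090.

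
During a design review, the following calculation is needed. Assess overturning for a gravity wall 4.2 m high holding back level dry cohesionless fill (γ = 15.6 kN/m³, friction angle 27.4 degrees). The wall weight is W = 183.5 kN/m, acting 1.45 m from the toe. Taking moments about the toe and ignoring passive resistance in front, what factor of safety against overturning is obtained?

K_a = tan²(45° − 27.4°/2) = 0.3697.
P_a = ½K_aγH² = 0.5×0.3697×15.6×4.2² = 50.86 kN/m, acting at H/3 = 1.400 m above the base.
Overturning moment M_o = P_a × H/3 = 50.86 × 1.400 = 71.21.
Resisting moment M_r = W × 1.45 = 183.5 × 1.45 = 266.1.
FS_overturning = M_r/M_o = 266.1/71.21 = 3.736.

3.74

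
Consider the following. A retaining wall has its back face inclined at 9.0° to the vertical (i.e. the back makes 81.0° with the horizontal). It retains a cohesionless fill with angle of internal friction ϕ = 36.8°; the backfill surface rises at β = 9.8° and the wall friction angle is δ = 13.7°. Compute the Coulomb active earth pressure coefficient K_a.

K_a = sin²(α+φ) / [sin²α · sin(α−δ) · (1 + √{sin(φ+δ)sin(φ−β) / (sin(α−δ)sin(α+β))})²].
With α = 81.0°, φ = 36.8°, δ = 13.7°, β = 9.8°: K_a = 0.3328.

0.333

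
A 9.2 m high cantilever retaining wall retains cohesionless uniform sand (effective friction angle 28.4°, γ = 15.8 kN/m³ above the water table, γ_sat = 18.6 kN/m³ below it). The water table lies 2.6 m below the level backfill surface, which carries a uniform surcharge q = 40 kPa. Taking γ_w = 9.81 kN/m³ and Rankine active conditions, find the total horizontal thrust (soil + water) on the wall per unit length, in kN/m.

K_a = tan²(45° − φ/2) = 0.3554.
γ' = 18.6 − 9.81 = 8.790 kN/m³. h₂ = H − d_w = 6.6 m.
σ'_h: at surface K_a·q = 14.21; at WT K_a(q+γd_w) = 28.81; at base K_a(q+γd_w+γ'h₂) = 49.43 kPa.
P₁ = ½(14.21+28.81)×2.6 = 55.93; P₂ = ½(28.81+49.43)×6.6 = 258.2; P_w = ½γ_w h₂² = 213.7.
Total = 55.93+258.2+213.7 = 527.8 kN/m.

528 kN/m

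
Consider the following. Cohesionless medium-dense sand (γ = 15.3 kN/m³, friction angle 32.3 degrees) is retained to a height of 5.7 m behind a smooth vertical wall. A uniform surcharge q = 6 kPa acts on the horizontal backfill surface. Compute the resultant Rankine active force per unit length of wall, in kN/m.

K_a = tan²(45° − φ/2) = 0.3035.
Soil triangle: ½ K_a γ H² = 0.5×0.3035×15.3×5.7² = 75.43 kN/m.
Surcharge rectangle: K_a q H = 0.3035×6×5.7 = 10.38 kN/m.
Total = 75.43 + 10.38 = 85.81 kN/m.

85.8 kN/m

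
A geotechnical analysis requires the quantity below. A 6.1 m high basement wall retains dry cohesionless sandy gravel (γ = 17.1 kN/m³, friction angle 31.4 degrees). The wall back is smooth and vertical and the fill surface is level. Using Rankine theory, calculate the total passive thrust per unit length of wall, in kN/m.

K_p = tan²(45° + φ/2) = 3.175.
P_p = ½ K_p γ H² = 0.5 × 3.175 × 17.1 × 6.1² = 1010 kN/m.

1010 kN/m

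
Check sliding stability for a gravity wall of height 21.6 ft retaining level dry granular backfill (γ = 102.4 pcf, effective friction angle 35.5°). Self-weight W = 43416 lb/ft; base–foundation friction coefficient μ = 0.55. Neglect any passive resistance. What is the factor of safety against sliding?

3.77

K_a = tan²(45° − 35.5°/2) = 0.2653.
P_a = ½K_aγH² = 0.5×0.2653×102.4×21.6² = 6336 lb/ft, acting at H/3 = 7.200 ft above the base.
FS_sliding = μW / P_a = 0.55×43416 / 6336 = 3.768.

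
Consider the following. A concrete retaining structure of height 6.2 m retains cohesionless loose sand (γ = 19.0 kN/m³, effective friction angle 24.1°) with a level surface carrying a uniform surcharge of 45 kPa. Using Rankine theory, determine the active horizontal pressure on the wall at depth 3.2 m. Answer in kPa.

K_a = (1 − sin φ)/(1 + sin φ) = 0.4201.
σ_v = γz + q = 19.0 × 3.2 + 45 = 105.8 kPa.
σ_h = K_a σ_v = 0.4201 × 105.8 = 44.45 kPa.

44.4 kPa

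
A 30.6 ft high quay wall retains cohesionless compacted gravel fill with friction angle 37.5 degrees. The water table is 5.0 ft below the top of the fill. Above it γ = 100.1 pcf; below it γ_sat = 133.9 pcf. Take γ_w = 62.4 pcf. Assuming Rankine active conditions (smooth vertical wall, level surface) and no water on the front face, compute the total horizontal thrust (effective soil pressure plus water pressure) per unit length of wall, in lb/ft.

29600 lb/ft

K_a = tan²(45° − φ/2) = 0.2432.
γ' = 133.9 − 62.4 = 71.50 pcf. Depth below WT = 25.6 ft.
σ'_h at WT = K_a γ d_w = 121.7 psf; at base = 121.7 + K_a γ' × 25.6 = 566.9 psf.
P₁ (0–5.0 ft) = ½×121.7×5.0 = 304.3. P₂ (5.0–30.6 ft) = ½(121.7+566.9)×25.6 = 8814.
P_w = ½ γ_w h₂² = 0.5×62.4×25.6² = 20450. Total = 304.3+8814+20450 = 29570 lb/ft.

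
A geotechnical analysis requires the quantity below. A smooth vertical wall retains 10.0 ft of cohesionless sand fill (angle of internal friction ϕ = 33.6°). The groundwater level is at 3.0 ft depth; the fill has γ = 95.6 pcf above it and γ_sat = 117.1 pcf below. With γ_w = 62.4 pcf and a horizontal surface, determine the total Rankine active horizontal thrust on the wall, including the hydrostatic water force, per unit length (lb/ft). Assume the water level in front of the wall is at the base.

K_a = tan²(45° − φ/2) = 0.2875.
γ' = 117.1 − 62.4 = 54.70 pcf. Depth below WT = 7.0 ft.
σ'_h at WT = K_a γ d_w = 82.46 psf; at base = 82.46 + K_a γ' × 7.0 = 192.5 psf.
P₁ (0–3.0 ft) = ½×82.46×3.0 = 123.7. P₂ (3.0–10.0 ft) = ½(82.46+192.5)×7.0 = 962.5.
P_w = ½ γ_w h₂² = 0.5×62.4×7.0² = 1529. Total = 123.7+962.5+1529 = 2615 lb/ft.

2610 lb/ft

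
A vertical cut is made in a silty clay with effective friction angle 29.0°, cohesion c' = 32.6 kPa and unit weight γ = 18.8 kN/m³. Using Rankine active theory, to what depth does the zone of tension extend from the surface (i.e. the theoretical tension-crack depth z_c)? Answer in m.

K_a = tan²(45° − 29.0°/2) = 0.3470; √K_a = 0.5890.
The active pressure is zero where K_a γ z = 2c√K_a, so z_c = 2c/(γ√K_a) = 2×32.6/(18.8×0.5890) = 5.888 m.

5.89 m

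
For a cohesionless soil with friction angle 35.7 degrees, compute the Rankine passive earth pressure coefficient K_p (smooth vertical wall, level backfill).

3.80

K_p = (1 + sin φ)/(1 − sin φ) = tan²(45° + 35.7°/2) = 3.802.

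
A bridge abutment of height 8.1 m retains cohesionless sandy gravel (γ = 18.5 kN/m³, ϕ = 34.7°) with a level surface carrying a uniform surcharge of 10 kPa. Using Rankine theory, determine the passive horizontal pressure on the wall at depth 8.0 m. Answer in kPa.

576 kPa

K_p = (1 + sin φ)/(1 − sin φ) = 3.643.
σ_v = γz + q = 18.5 × 8.0 + 10 = 158.0 kPa.
σ_h = K_p σ_v = 3.643 × 158.0 = 575.7 kPa.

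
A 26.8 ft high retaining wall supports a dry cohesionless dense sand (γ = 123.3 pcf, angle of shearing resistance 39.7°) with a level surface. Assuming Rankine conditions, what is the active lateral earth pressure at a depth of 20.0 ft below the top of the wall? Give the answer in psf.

K_a = (1 − sin φ)/(1 + sin φ) = 0.2204.
σ_h = K_a γ z = 0.2204 × 123.3 × 20.0 = 543.6 psf.

544 psf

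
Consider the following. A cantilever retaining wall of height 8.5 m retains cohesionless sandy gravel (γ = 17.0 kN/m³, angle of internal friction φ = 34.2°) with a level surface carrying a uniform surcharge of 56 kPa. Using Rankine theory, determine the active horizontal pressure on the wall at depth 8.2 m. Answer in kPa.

54.8 kPa

K_a = (1 − sin φ)/(1 + sin φ) = 0.2803.
σ_v = γz + q = 17.0 × 8.2 + 56 = 195.4 kPa.
σ_h = K_a σ_v = 0.2803 × 195.4 = 54.78 kPa.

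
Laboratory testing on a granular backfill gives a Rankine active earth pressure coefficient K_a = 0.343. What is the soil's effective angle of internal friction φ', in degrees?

K_a = tan²(45° − φ/2) ⇒ 45° − φ/2 = arctan(√0.343) = 30.36°.
φ = 2(45° − 30.36°) = 29.29°.

29.3°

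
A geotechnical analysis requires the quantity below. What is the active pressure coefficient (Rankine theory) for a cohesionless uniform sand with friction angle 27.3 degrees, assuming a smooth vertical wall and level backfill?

0.371

K_a = tan²(45° − φ/2) = tan²(31.35°) = 0.3711.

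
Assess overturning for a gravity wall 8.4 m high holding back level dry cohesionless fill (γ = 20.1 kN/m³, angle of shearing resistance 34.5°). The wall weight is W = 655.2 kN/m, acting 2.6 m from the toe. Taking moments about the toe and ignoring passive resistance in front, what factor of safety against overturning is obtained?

K_a = tan²(45° − 34.5°/2) = 0.2768.
P_a = ½K_aγH² = 0.5×0.2768×20.1×8.4² = 196.3 kN/m, acting at H/3 = 2.800 m above the base.
Overturning moment M_o = P_a × H/3 = 196.3 × 2.800 = 549.6.
Resisting moment M_r = W × 2.6 = 655.2 × 2.6 = 1704.
FS_overturning = M_r/M_o = 1704/549.6 = 3.099.

3.10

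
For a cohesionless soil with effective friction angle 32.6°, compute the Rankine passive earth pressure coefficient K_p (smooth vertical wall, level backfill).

K_p = (1 + sin φ)/(1 − sin φ) = tan²(45° + 32.6°/2) = 3.336.

3.34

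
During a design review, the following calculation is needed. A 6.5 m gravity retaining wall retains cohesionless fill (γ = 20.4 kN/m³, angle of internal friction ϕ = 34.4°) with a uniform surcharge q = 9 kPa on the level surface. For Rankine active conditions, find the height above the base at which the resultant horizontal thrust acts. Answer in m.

2.30 m

K_a = 0.2780.
Triangular part P₁ = ½K_aγH² = 119.8 at H/3 = 2.167 m; rectangular part P₂ = K_a q H = 16.26 at H/2 = 3.250 m.
ȳ = (P₁·2.167 + P₂·3.250)/(P₁+P₂) = 2.296 m.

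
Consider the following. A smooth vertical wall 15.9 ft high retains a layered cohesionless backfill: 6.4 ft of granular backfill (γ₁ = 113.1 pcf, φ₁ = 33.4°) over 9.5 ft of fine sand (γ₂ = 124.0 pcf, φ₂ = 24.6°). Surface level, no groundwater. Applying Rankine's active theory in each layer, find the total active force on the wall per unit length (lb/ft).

K_a1 = tan²(45°−33.4°/2) = 0.2899; K_a2 = tan²(45°−24.6°/2) = 0.4121.
Layer 1: σ at base = K_a1 γ₁ h₁ = 209.9 psf; P₁ = ½×209.9×6.4 = 671.5.
Layer 2: σ_v at top = γ₁h₁ = 723.8; σ_h top = K_a2×723.8 = 298.3; σ_h base = K_a2×(723.8+124.0×9.5) = 783.8.
P₂ = ½(298.3+783.8)×9.5 = 5140. Total P_a = 671.5+5140 = 5812 lb/ft.

5810 lb/ft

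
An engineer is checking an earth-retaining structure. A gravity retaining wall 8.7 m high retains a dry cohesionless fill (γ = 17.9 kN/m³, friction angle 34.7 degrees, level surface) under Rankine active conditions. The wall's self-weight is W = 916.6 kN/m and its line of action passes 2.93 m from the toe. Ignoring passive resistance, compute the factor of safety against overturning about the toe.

K_a = tan²(45° − 34.7°/2) = 0.2745.
P_a = ½K_aγH² = 0.5×0.2745×17.9×8.7² = 185.9 kN/m, acting at H/3 = 2.900 m above the base.
Overturning moment M_o = P_a × H/3 = 185.9 × 2.900 = 539.2.
Resisting moment M_r = W × 2.93 = 916.6 × 2.93 = 2686.
FS_overturning = M_r/M_o = 2686/539.2 = 4.981.

4.98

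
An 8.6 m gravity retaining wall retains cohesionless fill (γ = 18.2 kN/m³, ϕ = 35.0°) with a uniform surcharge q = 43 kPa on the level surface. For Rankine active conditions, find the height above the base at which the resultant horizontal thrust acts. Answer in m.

3.37 m

K_a = 0.2710.
Triangular part P₁ = ½K_aγH² = 182.4 at H/3 = 2.867 m; rectangular part P₂ = K_a q H = 100.2 at H/2 = 4.300 m.
ȳ = (P₁·2.867 + P₂·4.300)/(P₁+P₂) = 3.375 m.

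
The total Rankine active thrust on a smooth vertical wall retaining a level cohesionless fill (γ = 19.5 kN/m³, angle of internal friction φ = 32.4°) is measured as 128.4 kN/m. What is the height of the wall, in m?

6.60 m

K_a = 0.3022. P_a = ½ K_a γ H² ⇒ H = √(2P_a/(K_a γ)).
H = √(2×128.4/(0.3022×19.5)) = 6.601 m.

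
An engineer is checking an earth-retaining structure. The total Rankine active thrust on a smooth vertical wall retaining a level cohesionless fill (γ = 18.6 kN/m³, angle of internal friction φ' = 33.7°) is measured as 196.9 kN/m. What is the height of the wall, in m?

K_a = 0.2863. P_a = ½ K_a γ H² ⇒ H = √(2P_a/(K_a γ)).
H = √(2×196.9/(0.2863×18.6)) = 8.599 m.

8.60 m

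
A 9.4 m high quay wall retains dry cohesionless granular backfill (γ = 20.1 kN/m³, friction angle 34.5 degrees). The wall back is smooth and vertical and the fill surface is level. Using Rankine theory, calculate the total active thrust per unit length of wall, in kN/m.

246 kN/m

K_a = tan²(45° − φ/2) = 0.2768.
P_a = ½ K_a γ H² = 0.5 × 0.2768 × 20.1 × 9.4² = 245.8 kN/m.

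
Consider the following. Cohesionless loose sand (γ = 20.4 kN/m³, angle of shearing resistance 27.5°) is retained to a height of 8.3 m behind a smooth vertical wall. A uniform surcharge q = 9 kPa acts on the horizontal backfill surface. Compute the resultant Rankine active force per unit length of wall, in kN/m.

286 kN/m

K_a = tan²(45° − φ/2) = 0.3682.
Soil triangle: ½ K_a γ H² = 0.5×0.3682×20.4×8.3² = 258.7 kN/m.
Surcharge rectangle: K_a q H = 0.3682×9×8.3 = 27.51 kN/m.
Total = 258.7 + 27.51 = 286.2 kN/m.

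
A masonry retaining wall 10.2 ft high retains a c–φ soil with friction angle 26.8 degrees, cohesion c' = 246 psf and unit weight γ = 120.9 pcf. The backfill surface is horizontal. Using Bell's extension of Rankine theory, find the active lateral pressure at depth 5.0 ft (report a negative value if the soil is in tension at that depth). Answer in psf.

K_a = (1 − sin φ)/(1 + sin φ) = 0.3785.
σ_a = K_a γ z − 2c√K_a = 0.3785×120.9×5.0 − 2×246×0.6152 = -73.89 psf.

-73.9 psf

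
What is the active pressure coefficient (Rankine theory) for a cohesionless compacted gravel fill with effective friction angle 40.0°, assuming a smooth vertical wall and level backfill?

0.217

K_a = (1 − sin φ)/(1 + sin φ) = (1 − sin 40.0°)/(1 + sin 40.0°) = 0.2174.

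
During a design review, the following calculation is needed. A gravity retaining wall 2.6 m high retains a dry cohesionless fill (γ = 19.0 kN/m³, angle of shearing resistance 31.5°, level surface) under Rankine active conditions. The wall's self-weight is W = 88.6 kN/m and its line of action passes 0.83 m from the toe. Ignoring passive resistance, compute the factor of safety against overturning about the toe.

K_a = tan²(45° − 31.5°/2) = 0.3136.
P_a = ½K_aγH² = 0.5×0.3136×19.0×2.6² = 20.14 kN/m, acting at H/3 = 0.8667 m above the base.
Overturning moment M_o = P_a × H/3 = 20.14 × 0.8667 = 17.46.
Resisting moment M_r = W × 0.83 = 88.6 × 0.83 = 73.54.
FS_overturning = M_r/M_o = 73.54/17.46 = 4.213.

4.21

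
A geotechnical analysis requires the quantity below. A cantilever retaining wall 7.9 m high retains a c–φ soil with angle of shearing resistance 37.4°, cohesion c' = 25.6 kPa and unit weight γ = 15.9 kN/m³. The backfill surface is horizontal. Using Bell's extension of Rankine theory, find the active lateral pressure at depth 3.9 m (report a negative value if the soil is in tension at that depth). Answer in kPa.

-10.2 kPa

K_a = (1 − sin φ)/(1 + sin φ) = 0.2443.
σ_a = K_a γ z − 2c√K_a = 0.2443×15.9×3.9 − 2×25.6×0.4942 = -10.16 kPa.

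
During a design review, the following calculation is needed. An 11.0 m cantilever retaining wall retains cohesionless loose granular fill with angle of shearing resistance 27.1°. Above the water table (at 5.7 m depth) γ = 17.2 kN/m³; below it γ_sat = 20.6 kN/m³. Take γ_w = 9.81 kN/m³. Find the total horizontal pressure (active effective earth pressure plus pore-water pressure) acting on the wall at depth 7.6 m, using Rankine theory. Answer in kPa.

K_a = (1 − sin φ)/(1 + sin φ) = 0.3741.
γ' = 20.6 − 9.81 = 10.79 kN/m³.
Effective vertical stress at 7.6 m: σ'_v = 17.2×5.7 + 10.79×1.90 = 118.5 kPa.
σ'_h = K_a σ'_v = 0.3741 × 118.5 = 44.34 kPa; u = γ_w × 1.90 = 18.64 kPa.
Total σ_h = 44.34 + 18.64 = 62.98 kPa.

63.0 kPa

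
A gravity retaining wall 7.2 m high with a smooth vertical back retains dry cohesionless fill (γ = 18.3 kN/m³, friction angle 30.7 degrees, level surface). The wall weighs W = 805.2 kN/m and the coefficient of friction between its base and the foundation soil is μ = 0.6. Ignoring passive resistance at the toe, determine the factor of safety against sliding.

K_a = tan²(45° − 30.7°/2) = 0.3240.
P_a = ½K_aγH² = 0.5×0.3240×18.3×7.2² = 153.7 kN/m, acting at H/3 = 2.400 m above the base.
FS_sliding = μW / P_a = 0.6×805.2 / 153.7 = 3.143.

3.14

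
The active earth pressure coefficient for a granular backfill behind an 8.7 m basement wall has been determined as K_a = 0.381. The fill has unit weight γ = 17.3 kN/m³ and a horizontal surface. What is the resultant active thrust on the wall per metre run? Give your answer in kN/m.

P = ½ K_a γ H² = 0.5 × 0.381 × 17.3 × 8.7² = 249.4 kN/m.

249 kN/m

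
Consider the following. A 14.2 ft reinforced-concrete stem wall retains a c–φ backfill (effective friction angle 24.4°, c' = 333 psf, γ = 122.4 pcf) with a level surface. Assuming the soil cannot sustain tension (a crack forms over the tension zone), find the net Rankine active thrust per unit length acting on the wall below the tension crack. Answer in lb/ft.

842 lb/ft

K_a = 0.4153; √K_a = 0.6445.
Tension-crack depth z_c = 2c/(γ√K_a) = 2×333/(122.4×0.6445) = 8.443 ft.
σ_a at base = K_a γ H − 2c√K_a = 0.4153×122.4×14.2 − 2×333×0.6445 = 292.7 psf.
P_a = ½ × 292.7 × (H − z_c) = 0.5×292.7×5.757 = 842.4 lb/ft.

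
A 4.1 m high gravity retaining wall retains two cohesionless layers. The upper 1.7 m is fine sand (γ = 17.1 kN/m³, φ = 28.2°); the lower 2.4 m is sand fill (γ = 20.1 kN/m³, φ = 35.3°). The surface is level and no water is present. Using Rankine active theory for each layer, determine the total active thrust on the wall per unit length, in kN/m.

43.0 kN/m

K_a1 = tan²(45°−28.2°/2) = 0.3582; K_a2 = tan²(45°−35.3°/2) = 0.2675.
Layer 1: σ at base = K_a1 γ₁ h₁ = 10.41 kPa; P₁ = ½×10.41×1.7 = 8.851.
Layer 2: σ_v at top = γ₁h₁ = 29.07; σ_h top = K_a2×29.07 = 7.777; σ_h base = K_a2×(29.07+20.1×2.4) = 20.68.
P₂ = ½(7.777+20.68)×2.4 = 34.15. Total P_a = 8.851+34.15 = 43.00 kN/m.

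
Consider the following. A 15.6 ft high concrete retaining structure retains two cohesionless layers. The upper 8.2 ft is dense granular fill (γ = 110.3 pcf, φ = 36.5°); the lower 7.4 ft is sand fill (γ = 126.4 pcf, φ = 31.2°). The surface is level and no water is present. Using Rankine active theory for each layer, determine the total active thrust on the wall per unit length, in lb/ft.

K_a1 = tan²(45°−36.5°/2) = 0.2541; K_a2 = tan²(45°−31.2°/2) = 0.3175.
Layer 1: σ at base = K_a1 γ₁ h₁ = 229.8 psf; P₁ = ½×229.8×8.2 = 942.1.
Layer 2: σ_v at top = γ₁h₁ = 904.5; σ_h top = K_a2×904.5 = 287.2; σ_h base = K_a2×(904.5+126.4×7.4) = 584.1.
P₂ = ½(287.2+584.1)×7.4 = 3224. Total P_a = 942.1+3224 = 4166 lb/ft.

4170 lb/ft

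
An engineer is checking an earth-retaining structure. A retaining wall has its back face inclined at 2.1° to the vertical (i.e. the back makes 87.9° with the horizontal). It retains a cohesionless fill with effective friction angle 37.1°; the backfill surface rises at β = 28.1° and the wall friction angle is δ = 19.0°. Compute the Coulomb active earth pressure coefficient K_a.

0.371

K_a = sin²(α+φ) / [sin²α · sin(α−δ) · (1 + √{sin(φ+δ)sin(φ−β) / (sin(α−δ)sin(α+β))})²].
With α = 87.9°, φ = 37.1°, δ = 19.0°, β = 28.1°: K_a = 0.3709.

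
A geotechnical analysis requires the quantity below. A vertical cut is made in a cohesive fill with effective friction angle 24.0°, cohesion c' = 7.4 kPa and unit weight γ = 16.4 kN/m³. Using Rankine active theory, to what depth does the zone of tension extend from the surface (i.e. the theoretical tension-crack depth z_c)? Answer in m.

1.39 m

K_a = tan²(45° − 24.0°/2) = 0.4217; √K_a = 0.6494.
The active pressure is zero where K_a γ z = 2c√K_a, so z_c = 2c/(γ√K_a) = 2×7.4/(16.4×0.6494) = 1.390 m.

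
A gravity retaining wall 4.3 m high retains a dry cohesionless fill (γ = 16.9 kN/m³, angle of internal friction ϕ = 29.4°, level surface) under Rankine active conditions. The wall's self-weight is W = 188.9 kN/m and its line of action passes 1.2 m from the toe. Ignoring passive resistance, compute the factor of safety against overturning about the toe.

2.96

K_a = tan²(45° − 29.4°/2) = 0.3415.
P_a = ½K_aγH² = 0.5×0.3415×16.9×4.3² = 53.35 kN/m, acting at H/3 = 1.433 m above the base.
Overturning moment M_o = P_a × H/3 = 53.35 × 1.433 = 76.47.
Resisting moment M_r = W × 1.2 = 188.9 × 1.2 = 226.7.
FS_overturning = M_r/M_o = 226.7/76.47 = 2.964.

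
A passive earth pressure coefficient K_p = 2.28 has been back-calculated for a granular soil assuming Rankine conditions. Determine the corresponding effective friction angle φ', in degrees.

K_p = (1+sin φ)/(1−sin φ) ⇒ sin φ = (K_p − 1)/(K_p + 1) = 0.3902.
φ = arcsin(0.3902) = 22.97°.

23.0°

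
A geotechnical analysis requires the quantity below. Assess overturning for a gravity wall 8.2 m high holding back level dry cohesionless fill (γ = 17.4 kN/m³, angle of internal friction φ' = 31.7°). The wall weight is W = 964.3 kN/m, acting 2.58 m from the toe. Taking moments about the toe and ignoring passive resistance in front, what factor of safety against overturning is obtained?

K_a = tan²(45° − 31.7°/2) = 0.3111.
P_a = ½K_aγH² = 0.5×0.3111×17.4×8.2² = 182.0 kN/m, acting at H/3 = 2.733 m above the base.
Overturning moment M_o = P_a × H/3 = 182.0 × 2.733 = 497.4.
Resisting moment M_r = W × 2.58 = 964.3 × 2.58 = 2488.
FS_overturning = M_r/M_o = 2488/497.4 = 5.002.

5.00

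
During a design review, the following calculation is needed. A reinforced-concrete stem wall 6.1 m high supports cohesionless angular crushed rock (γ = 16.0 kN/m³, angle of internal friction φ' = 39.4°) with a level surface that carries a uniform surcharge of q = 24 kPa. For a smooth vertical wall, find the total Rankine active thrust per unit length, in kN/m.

K_a = tan²(45° − φ/2) = 0.2234.
Soil triangle: ½ K_a γ H² = 0.5×0.2234×16.0×6.1² = 66.51 kN/m.
Surcharge rectangle: K_a q H = 0.2234×24×6.1 = 32.71 kN/m.
Total = 66.51 + 32.71 = 99.23 kN/m.

99.2 kN/m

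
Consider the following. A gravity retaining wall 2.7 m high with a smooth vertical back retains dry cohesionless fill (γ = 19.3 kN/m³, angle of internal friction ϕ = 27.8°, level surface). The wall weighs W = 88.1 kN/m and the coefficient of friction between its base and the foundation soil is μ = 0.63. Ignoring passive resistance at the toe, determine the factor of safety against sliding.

2.17

K_a = tan²(45° − 27.8°/2) = 0.3639.
P_a = ½K_aγH² = 0.5×0.3639×19.3×2.7² = 25.60 kN/m, acting at H/3 = 0.9000 m above the base.
FS_sliding = μW / P_a = 0.63×88.1 / 25.60 = 2.168.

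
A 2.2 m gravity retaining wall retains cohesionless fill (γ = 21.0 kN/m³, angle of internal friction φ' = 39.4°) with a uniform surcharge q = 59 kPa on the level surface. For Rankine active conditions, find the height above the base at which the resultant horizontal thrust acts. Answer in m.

K_a = 0.2234.
Triangular part P₁ = ½K_aγH² = 11.36 at H/3 = 0.7333 m; rectangular part P₂ = K_a q H = 29.00 at H/2 = 1.100 m.
ȳ = (P₁·0.7333 + P₂·1.100)/(P₁+P₂) = 0.9968 m.

0.997 m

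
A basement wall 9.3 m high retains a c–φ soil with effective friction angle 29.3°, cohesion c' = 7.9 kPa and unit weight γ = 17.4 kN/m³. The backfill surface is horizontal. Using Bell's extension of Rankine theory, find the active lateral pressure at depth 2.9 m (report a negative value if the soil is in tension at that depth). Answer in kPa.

K_a = (1 − sin φ)/(1 + sin φ) = 0.3428.
σ_a = K_a γ z − 2c√K_a = 0.3428×17.4×2.9 − 2×7.9×0.5855 = 8.048 kPa.

8.05 kPa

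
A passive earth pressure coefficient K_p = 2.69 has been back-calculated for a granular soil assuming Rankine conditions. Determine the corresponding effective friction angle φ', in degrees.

27.3°

K_p = (1+sin φ)/(1−sin φ) ⇒ sin φ = (K_p − 1)/(K_p + 1) = 0.4580.
φ = arcsin(0.4580) = 27.26°.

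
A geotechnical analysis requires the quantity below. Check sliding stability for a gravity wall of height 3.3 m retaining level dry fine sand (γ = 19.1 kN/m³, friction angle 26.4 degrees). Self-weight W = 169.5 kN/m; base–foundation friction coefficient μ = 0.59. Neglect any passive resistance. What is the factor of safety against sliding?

2.50

K_a = tan²(45° − 26.4°/2) = 0.3844.
P_a = ½K_aγH² = 0.5×0.3844×19.1×3.3² = 39.98 kN/m, acting at H/3 = 1.100 m above the base.
FS_sliding = μW / P_a = 0.59×169.5 / 39.98 = 2.501.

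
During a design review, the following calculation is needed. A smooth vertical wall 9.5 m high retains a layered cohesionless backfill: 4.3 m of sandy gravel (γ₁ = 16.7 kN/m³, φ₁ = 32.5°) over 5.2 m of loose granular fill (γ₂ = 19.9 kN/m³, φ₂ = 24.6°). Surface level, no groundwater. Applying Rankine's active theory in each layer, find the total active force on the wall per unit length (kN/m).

311 kN/m

K_a1 = tan²(45°−32.5°/2) = 0.3010; K_a2 = tan²(45°−24.6°/2) = 0.4121.
Layer 1: σ at base = K_a1 γ₁ h₁ = 21.61 kPa; P₁ = ½×21.61×4.3 = 46.47.
Layer 2: σ_v at top = γ₁h₁ = 71.81; σ_h top = K_a2×71.81 = 29.60; σ_h base = K_a2×(71.81+19.9×5.2) = 72.25.
P₂ = ½(29.60+72.25)×5.2 = 264.8. Total P_a = 46.47+264.8 = 311.3 kN/m.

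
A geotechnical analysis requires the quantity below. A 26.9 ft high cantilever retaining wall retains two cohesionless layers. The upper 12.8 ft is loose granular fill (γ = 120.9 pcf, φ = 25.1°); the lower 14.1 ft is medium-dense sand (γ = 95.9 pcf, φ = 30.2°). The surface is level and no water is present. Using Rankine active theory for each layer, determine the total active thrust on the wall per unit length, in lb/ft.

K_a1 = tan²(45°−25.1°/2) = 0.4043; K_a2 = tan²(45°−30.2°/2) = 0.3307.
Layer 1: σ at base = K_a1 γ₁ h₁ = 625.7 psf; P₁ = ½×625.7×12.8 = 4004.
Layer 2: σ_v at top = γ₁h₁ = 1548; σ_h top = K_a2×1548 = 511.7; σ_h base = K_a2×(1548+95.9×14.1) = 958.8.
P₂ = ½(511.7+958.8)×14.1 = 10370. Total P_a = 4004+10370 = 14370 lb/ft.

14400 lb/ft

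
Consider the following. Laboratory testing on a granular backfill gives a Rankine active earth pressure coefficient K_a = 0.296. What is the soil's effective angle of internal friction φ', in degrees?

32.9°

K_a = tan²(45° − φ/2) ⇒ 45° − φ/2 = arctan(√0.296) = 28.55°.
φ = 2(45° − 28.55°) = 32.90°.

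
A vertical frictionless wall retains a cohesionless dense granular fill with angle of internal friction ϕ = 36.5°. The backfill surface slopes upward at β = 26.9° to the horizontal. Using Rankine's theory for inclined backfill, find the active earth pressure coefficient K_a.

K_a = cos β · (cos β − √(cos²β − cos²φ)) / (cos β + √(cos²β − cos²φ)).
cos β = 0.8918, cos φ = 0.8039, √(cos²β − cos²φ) = 0.3862.
K_a = 0.8918 × (0.8918 − 0.3862)/(0.8918 + 0.3862) = 0.3529.

0.353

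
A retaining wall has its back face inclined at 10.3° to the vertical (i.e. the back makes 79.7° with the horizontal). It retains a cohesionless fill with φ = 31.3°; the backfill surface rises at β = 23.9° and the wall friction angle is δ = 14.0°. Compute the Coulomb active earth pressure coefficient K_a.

K_a = sin²(α+φ) / [sin²α · sin(α−δ) · (1 + √{sin(φ+δ)sin(φ−β) / (sin(α−δ)sin(α+β))})²].
With α = 79.7°, φ = 31.3°, δ = 14.0°, β = 23.9°: K_a = 0.5657.

0.566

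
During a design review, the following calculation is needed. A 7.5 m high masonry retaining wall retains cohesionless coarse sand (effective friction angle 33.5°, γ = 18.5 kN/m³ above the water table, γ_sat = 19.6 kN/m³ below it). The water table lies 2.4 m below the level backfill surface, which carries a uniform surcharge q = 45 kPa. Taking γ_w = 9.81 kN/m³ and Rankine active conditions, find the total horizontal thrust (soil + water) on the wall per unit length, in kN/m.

K_a = tan²(45° − φ/2) = 0.2887.
γ' = 19.6 − 9.81 = 9.790 kN/m³. h₂ = H − d_w = 5.1 m.
σ'_h: at surface K_a·q = 12.99; at WT K_a(q+γd_w) = 25.81; at base K_a(q+γd_w+γ'h₂) = 40.23 kPa.
P₁ = ½(12.99+25.81)×2.4 = 46.56; P₂ = ½(25.81+40.23)×5.1 = 168.4; P_w = ½γ_w h₂² = 127.6.
Total = 46.56+168.4+127.6 = 342.5 kN/m.

343 kN/m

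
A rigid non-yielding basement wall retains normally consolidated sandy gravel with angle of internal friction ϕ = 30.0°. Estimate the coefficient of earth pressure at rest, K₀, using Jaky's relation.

0.500

K₀ = 1 − sin φ' = 1 − sin 30.0° = 0.5000.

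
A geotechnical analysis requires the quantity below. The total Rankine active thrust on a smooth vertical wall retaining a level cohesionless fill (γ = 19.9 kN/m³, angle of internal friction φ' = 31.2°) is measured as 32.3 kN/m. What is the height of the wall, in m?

3.20 m

K_a = 0.3175. P_a = ½ K_a γ H² ⇒ H = √(2P_a/(K_a γ)).
H = √(2×32.3/(0.3175×19.9)) = 3.198 m.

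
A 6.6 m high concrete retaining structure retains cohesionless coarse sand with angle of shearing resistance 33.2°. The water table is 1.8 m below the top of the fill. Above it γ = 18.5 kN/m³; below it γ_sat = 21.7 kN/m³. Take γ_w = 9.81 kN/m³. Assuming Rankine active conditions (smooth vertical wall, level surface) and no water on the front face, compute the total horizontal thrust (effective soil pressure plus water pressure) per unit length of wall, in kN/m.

K_a = tan²(45° − φ/2) = 0.2924.
γ' = 21.7 − 9.81 = 11.89 kN/m³. Depth below WT = 4.8 m.
σ'_h at WT = K_a γ d_w = 9.735 kPa; at base = 9.735 + K_a γ' × 4.8 = 26.42 kPa.
P₁ (0–1.8 m) = ½×9.735×1.8 = 8.762. P₂ (1.8–6.6 m) = ½(9.735+26.42)×4.8 = 86.77.
P_w = ½ γ_w h₂² = 0.5×9.81×4.8² = 113.0. Total = 8.762+86.77+113.0 = 208.5 kN/m.

209 kN/m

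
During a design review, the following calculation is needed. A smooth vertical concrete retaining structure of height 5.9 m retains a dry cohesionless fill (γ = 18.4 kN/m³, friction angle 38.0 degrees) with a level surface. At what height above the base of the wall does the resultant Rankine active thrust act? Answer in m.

1.97 m

K_a = 0.2379.
The pressure distribution is triangular, so the resultant acts at H/3 above the base = 5.9/3 = 1.967 m.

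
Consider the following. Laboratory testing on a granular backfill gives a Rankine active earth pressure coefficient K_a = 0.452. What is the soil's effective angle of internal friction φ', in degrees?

K_a = tan²(45° − φ/2) ⇒ 45° − φ/2 = arctan(√0.452) = 33.91°.
φ = 2(45° − 33.91°) = 22.17°.

22.2°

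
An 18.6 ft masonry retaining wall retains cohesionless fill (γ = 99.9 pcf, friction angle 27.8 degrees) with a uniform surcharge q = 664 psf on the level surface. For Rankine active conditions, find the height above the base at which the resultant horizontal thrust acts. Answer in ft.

K_a = 0.3639.
Triangular part P₁ = ½K_aγH² = 6288 at H/3 = 6.200 ft; rectangular part P₂ = K_a q H = 4494 at H/2 = 9.300 ft.
ȳ = (P₁·6.200 + P₂·9.300)/(P₁+P₂) = 7.492 ft.

7.49 ft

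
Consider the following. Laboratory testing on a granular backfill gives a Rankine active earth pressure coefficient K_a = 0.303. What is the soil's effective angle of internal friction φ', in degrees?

K_a = tan²(45° − φ/2) ⇒ 45° − φ/2 = arctan(√0.303) = 28.83°.
φ = 2(45° − 28.83°) = 32.34°.

32.3°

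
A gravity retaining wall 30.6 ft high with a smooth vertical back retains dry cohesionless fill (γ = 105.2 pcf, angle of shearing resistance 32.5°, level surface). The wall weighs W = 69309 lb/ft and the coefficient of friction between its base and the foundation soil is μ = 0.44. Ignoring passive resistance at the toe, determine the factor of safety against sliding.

2.06

K_a = tan²(45° − 32.5°/2) = 0.3010.
P_a = ½K_aγH² = 0.5×0.3010×105.2×30.6² = 14820 lb/ft, acting at H/3 = 10.20 ft above the base.
FS_sliding = μW / P_a = 0.44×69309 / 14820 = 2.057.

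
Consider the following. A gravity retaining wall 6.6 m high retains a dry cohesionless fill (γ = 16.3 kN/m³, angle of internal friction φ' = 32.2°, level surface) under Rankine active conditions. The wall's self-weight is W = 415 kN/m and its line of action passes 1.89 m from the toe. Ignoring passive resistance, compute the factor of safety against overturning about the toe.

K_a = tan²(45° − 32.2°/2) = 0.3047.
P_a = ½K_aγH² = 0.5×0.3047×16.3×6.6² = 108.2 kN/m, acting at H/3 = 2.200 m above the base.
Overturning moment M_o = P_a × H/3 = 108.2 × 2.200 = 238.0.
Resisting moment M_r = W × 1.89 = 415 × 1.89 = 784.3.
FS_overturning = M_r/M_o = 784.3/238.0 = 3.295.

3.30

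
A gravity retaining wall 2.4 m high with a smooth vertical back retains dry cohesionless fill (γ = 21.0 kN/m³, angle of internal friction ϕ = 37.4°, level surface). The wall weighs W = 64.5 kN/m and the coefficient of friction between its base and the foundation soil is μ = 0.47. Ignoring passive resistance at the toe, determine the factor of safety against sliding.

2.05

K_a = tan²(45° − 37.4°/2) = 0.2443.
P_a = ½K_aγH² = 0.5×0.2443×21.0×2.4² = 14.77 kN/m, acting at H/3 = 0.8000 m above the base.
FS_sliding = μW / P_a = 0.47×64.5 / 14.77 = 2.052.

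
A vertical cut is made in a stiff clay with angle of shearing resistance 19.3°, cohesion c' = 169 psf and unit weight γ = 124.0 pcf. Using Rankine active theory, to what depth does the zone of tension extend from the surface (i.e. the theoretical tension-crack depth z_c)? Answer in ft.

K_a = tan²(45° − 19.3°/2) = 0.5032; √K_a = 0.7094.
The active pressure is zero where K_a γ z = 2c√K_a, so z_c = 2c/(γ√K_a) = 2×169/(124.0×0.7094) = 3.843 ft.

3.84 ft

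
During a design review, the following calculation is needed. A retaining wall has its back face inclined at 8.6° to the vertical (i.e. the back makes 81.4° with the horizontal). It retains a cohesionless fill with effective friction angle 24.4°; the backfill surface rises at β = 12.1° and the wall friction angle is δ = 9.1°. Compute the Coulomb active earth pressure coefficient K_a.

0.544

K_a = sin²(α+φ) / [sin²α · sin(α−δ) · (1 + √{sin(φ+δ)sin(φ−β) / (sin(α−δ)sin(α+β))})²].
With α = 81.4°, φ = 24.4°, δ = 9.1°, β = 12.1°: K_a = 0.5441.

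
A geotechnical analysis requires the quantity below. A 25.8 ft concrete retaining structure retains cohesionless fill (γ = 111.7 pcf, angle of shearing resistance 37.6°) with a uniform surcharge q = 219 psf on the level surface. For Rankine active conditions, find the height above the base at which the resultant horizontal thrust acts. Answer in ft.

9.17 ft

K_a = 0.2421.
Triangular part P₁ = ½K_aγH² = 9001 at H/3 = 8.600 ft; rectangular part P₂ = K_a q H = 1368 at H/2 = 12.90 ft.
ȳ = (P₁·8.600 + P₂·12.90)/(P₁+P₂) = 9.167 ft.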